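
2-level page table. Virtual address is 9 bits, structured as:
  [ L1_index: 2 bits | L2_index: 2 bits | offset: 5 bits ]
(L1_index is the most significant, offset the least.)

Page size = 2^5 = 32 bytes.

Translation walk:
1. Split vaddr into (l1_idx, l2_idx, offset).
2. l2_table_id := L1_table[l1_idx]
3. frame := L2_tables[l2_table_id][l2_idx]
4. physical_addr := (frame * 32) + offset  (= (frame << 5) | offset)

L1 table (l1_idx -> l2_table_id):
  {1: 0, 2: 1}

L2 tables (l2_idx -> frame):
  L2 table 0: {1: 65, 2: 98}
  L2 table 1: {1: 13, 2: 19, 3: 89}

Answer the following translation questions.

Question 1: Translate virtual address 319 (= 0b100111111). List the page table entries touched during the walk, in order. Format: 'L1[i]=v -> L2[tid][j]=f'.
vaddr = 319 = 0b100111111
Split: l1_idx=2, l2_idx=1, offset=31

Answer: L1[2]=1 -> L2[1][1]=13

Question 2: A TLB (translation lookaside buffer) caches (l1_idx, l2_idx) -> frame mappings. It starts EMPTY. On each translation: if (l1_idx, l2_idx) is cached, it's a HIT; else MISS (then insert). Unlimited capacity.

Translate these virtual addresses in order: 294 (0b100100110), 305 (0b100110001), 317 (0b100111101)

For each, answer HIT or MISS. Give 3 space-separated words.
vaddr=294: (2,1) not in TLB -> MISS, insert
vaddr=305: (2,1) in TLB -> HIT
vaddr=317: (2,1) in TLB -> HIT

Answer: MISS HIT HIT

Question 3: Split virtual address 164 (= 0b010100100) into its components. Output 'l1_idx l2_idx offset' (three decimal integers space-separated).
vaddr = 164 = 0b010100100
  top 2 bits -> l1_idx = 1
  next 2 bits -> l2_idx = 1
  bottom 5 bits -> offset = 4

Answer: 1 1 4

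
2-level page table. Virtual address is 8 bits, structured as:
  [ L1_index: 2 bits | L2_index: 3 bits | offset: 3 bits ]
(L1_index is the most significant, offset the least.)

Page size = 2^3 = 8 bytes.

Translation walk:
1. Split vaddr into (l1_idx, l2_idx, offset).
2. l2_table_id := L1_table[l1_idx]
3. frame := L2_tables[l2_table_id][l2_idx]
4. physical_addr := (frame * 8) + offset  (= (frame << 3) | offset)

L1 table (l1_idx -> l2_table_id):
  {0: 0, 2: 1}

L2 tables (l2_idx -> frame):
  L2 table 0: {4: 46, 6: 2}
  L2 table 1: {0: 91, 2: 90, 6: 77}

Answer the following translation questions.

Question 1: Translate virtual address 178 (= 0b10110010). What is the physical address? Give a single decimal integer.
vaddr = 178 = 0b10110010
Split: l1_idx=2, l2_idx=6, offset=2
L1[2] = 1
L2[1][6] = 77
paddr = 77 * 8 + 2 = 618

Answer: 618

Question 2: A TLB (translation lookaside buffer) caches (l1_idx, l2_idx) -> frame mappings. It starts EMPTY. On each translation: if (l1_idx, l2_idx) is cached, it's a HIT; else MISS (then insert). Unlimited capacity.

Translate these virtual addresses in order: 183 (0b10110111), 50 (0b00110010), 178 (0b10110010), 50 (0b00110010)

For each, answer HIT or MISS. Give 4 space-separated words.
vaddr=183: (2,6) not in TLB -> MISS, insert
vaddr=50: (0,6) not in TLB -> MISS, insert
vaddr=178: (2,6) in TLB -> HIT
vaddr=50: (0,6) in TLB -> HIT

Answer: MISS MISS HIT HIT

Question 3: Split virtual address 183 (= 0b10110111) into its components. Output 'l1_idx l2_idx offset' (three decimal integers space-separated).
vaddr = 183 = 0b10110111
  top 2 bits -> l1_idx = 2
  next 3 bits -> l2_idx = 6
  bottom 3 bits -> offset = 7

Answer: 2 6 7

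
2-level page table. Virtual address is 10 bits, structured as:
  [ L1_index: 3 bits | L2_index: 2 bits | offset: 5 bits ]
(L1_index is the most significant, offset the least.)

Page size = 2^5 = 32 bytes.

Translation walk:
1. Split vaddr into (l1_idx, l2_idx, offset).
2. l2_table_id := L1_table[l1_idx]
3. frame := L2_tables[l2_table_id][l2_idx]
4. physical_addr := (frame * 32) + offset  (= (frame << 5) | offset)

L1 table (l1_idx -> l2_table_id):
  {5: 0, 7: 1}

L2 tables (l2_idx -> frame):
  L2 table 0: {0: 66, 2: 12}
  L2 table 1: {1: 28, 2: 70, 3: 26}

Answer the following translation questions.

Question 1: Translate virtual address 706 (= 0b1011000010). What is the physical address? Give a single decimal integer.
vaddr = 706 = 0b1011000010
Split: l1_idx=5, l2_idx=2, offset=2
L1[5] = 0
L2[0][2] = 12
paddr = 12 * 32 + 2 = 386

Answer: 386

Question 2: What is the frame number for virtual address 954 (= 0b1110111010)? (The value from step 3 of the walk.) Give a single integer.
Answer: 28

Derivation:
vaddr = 954: l1_idx=7, l2_idx=1
L1[7] = 1; L2[1][1] = 28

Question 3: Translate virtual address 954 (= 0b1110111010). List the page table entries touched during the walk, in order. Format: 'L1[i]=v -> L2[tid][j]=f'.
vaddr = 954 = 0b1110111010
Split: l1_idx=7, l2_idx=1, offset=26

Answer: L1[7]=1 -> L2[1][1]=28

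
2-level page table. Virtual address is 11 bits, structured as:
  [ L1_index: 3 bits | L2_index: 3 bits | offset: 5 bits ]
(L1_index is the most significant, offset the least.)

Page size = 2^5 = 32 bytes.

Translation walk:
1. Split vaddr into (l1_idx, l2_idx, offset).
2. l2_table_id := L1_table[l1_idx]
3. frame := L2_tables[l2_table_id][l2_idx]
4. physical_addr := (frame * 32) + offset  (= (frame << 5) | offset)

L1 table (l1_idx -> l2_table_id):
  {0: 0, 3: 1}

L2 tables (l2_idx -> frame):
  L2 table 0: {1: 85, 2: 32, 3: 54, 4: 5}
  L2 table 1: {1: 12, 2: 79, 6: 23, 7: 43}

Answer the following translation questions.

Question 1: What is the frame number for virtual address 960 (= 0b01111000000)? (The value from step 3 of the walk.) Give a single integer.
vaddr = 960: l1_idx=3, l2_idx=6
L1[3] = 1; L2[1][6] = 23

Answer: 23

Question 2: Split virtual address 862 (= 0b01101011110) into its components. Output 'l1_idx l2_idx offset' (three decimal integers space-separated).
vaddr = 862 = 0b01101011110
  top 3 bits -> l1_idx = 3
  next 3 bits -> l2_idx = 2
  bottom 5 bits -> offset = 30

Answer: 3 2 30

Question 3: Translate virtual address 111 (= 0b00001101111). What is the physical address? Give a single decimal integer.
Answer: 1743

Derivation:
vaddr = 111 = 0b00001101111
Split: l1_idx=0, l2_idx=3, offset=15
L1[0] = 0
L2[0][3] = 54
paddr = 54 * 32 + 15 = 1743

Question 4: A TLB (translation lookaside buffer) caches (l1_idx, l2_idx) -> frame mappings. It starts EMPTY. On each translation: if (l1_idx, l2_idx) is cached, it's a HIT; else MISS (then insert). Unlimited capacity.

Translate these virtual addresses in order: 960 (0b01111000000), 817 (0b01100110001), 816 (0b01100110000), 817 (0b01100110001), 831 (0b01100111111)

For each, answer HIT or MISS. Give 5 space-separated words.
vaddr=960: (3,6) not in TLB -> MISS, insert
vaddr=817: (3,1) not in TLB -> MISS, insert
vaddr=816: (3,1) in TLB -> HIT
vaddr=817: (3,1) in TLB -> HIT
vaddr=831: (3,1) in TLB -> HIT

Answer: MISS MISS HIT HIT HIT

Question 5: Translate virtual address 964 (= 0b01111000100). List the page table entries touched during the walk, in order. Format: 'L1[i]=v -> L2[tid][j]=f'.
Answer: L1[3]=1 -> L2[1][6]=23

Derivation:
vaddr = 964 = 0b01111000100
Split: l1_idx=3, l2_idx=6, offset=4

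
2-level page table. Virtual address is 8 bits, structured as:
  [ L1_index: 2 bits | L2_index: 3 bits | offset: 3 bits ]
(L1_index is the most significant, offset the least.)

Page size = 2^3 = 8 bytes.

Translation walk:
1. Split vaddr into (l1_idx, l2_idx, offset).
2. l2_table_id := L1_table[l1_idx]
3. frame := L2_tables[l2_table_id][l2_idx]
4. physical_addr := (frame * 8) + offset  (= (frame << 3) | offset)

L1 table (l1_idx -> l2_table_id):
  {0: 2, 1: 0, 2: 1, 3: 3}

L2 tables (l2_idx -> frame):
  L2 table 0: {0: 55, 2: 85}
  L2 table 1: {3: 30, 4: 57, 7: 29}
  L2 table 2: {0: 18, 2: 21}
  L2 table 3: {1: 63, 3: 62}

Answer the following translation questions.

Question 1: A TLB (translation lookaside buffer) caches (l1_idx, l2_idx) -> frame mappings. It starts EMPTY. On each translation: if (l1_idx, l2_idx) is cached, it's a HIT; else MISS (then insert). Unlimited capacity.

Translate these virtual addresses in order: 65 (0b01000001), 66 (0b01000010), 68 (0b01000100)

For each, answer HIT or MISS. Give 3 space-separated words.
Answer: MISS HIT HIT

Derivation:
vaddr=65: (1,0) not in TLB -> MISS, insert
vaddr=66: (1,0) in TLB -> HIT
vaddr=68: (1,0) in TLB -> HIT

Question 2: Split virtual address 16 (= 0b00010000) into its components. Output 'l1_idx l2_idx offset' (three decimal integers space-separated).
Answer: 0 2 0

Derivation:
vaddr = 16 = 0b00010000
  top 2 bits -> l1_idx = 0
  next 3 bits -> l2_idx = 2
  bottom 3 bits -> offset = 0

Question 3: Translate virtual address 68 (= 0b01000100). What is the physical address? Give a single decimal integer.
Answer: 444

Derivation:
vaddr = 68 = 0b01000100
Split: l1_idx=1, l2_idx=0, offset=4
L1[1] = 0
L2[0][0] = 55
paddr = 55 * 8 + 4 = 444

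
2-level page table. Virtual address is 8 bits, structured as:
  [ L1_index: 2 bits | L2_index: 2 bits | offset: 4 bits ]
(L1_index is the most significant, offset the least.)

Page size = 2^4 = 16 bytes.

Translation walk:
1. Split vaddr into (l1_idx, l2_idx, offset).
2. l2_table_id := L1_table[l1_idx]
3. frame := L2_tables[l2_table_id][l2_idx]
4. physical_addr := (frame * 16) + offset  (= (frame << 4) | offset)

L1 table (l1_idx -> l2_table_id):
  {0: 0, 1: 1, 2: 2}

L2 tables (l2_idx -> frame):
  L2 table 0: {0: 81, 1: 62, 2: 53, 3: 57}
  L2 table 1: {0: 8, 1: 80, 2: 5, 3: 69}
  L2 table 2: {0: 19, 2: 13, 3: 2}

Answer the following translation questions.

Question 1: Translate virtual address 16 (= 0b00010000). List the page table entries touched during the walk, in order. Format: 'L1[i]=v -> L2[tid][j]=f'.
vaddr = 16 = 0b00010000
Split: l1_idx=0, l2_idx=1, offset=0

Answer: L1[0]=0 -> L2[0][1]=62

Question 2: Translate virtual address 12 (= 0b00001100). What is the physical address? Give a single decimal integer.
vaddr = 12 = 0b00001100
Split: l1_idx=0, l2_idx=0, offset=12
L1[0] = 0
L2[0][0] = 81
paddr = 81 * 16 + 12 = 1308

Answer: 1308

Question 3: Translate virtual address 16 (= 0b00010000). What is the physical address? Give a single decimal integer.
vaddr = 16 = 0b00010000
Split: l1_idx=0, l2_idx=1, offset=0
L1[0] = 0
L2[0][1] = 62
paddr = 62 * 16 + 0 = 992

Answer: 992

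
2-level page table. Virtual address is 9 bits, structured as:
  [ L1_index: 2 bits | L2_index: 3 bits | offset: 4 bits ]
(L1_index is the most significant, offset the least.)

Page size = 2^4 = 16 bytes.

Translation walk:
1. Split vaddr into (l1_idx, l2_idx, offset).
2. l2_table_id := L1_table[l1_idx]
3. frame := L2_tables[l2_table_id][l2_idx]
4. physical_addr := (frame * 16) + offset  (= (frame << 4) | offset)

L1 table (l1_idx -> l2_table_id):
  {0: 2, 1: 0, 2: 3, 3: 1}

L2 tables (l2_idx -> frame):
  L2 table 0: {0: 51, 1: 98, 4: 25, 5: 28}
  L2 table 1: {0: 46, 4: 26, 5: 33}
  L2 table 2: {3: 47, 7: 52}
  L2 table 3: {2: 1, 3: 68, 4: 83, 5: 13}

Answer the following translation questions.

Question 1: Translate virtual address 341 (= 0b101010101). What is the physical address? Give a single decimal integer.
vaddr = 341 = 0b101010101
Split: l1_idx=2, l2_idx=5, offset=5
L1[2] = 3
L2[3][5] = 13
paddr = 13 * 16 + 5 = 213

Answer: 213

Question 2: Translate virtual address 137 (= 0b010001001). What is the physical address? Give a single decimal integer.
vaddr = 137 = 0b010001001
Split: l1_idx=1, l2_idx=0, offset=9
L1[1] = 0
L2[0][0] = 51
paddr = 51 * 16 + 9 = 825

Answer: 825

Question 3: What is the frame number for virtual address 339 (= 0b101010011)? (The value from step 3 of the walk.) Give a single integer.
Answer: 13

Derivation:
vaddr = 339: l1_idx=2, l2_idx=5
L1[2] = 3; L2[3][5] = 13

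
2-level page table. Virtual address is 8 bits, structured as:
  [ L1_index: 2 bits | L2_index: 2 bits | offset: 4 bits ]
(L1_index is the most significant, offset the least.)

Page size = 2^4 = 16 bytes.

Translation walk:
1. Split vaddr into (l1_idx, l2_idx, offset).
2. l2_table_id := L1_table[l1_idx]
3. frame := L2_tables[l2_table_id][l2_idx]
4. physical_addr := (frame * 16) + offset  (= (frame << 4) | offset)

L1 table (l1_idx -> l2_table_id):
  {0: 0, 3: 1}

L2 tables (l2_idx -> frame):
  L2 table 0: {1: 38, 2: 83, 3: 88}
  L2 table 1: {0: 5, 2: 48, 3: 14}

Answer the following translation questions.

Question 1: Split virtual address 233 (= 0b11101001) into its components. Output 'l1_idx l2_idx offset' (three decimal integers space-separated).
vaddr = 233 = 0b11101001
  top 2 bits -> l1_idx = 3
  next 2 bits -> l2_idx = 2
  bottom 4 bits -> offset = 9

Answer: 3 2 9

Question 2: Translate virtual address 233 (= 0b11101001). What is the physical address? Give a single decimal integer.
Answer: 777

Derivation:
vaddr = 233 = 0b11101001
Split: l1_idx=3, l2_idx=2, offset=9
L1[3] = 1
L2[1][2] = 48
paddr = 48 * 16 + 9 = 777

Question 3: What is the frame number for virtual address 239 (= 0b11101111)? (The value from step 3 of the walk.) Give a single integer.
Answer: 48

Derivation:
vaddr = 239: l1_idx=3, l2_idx=2
L1[3] = 1; L2[1][2] = 48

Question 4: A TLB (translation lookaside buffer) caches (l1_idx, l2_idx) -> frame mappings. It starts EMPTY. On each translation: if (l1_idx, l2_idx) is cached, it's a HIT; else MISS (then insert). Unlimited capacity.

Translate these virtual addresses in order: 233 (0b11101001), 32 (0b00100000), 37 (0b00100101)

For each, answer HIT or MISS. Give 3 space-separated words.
Answer: MISS MISS HIT

Derivation:
vaddr=233: (3,2) not in TLB -> MISS, insert
vaddr=32: (0,2) not in TLB -> MISS, insert
vaddr=37: (0,2) in TLB -> HIT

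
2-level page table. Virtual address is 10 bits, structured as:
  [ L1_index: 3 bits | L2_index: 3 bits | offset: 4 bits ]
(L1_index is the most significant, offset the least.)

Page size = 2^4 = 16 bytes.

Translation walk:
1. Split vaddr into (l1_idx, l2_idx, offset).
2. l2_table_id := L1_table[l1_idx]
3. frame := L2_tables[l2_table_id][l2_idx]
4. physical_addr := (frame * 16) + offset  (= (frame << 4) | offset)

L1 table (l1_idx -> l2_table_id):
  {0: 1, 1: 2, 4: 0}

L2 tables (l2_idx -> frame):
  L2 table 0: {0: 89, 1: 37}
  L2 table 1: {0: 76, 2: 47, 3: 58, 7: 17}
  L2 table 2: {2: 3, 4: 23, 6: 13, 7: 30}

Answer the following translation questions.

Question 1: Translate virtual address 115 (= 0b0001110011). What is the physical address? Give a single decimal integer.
vaddr = 115 = 0b0001110011
Split: l1_idx=0, l2_idx=7, offset=3
L1[0] = 1
L2[1][7] = 17
paddr = 17 * 16 + 3 = 275

Answer: 275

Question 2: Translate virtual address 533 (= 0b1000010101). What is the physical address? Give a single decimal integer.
Answer: 597

Derivation:
vaddr = 533 = 0b1000010101
Split: l1_idx=4, l2_idx=1, offset=5
L1[4] = 0
L2[0][1] = 37
paddr = 37 * 16 + 5 = 597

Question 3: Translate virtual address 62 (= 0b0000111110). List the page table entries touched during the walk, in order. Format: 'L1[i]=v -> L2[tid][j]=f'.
vaddr = 62 = 0b0000111110
Split: l1_idx=0, l2_idx=3, offset=14

Answer: L1[0]=1 -> L2[1][3]=58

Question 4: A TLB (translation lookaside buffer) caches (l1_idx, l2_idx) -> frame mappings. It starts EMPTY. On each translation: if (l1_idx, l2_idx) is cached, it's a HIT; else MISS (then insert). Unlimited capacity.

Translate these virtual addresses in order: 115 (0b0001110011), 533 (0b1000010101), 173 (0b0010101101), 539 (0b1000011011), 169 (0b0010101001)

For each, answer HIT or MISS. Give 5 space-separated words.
Answer: MISS MISS MISS HIT HIT

Derivation:
vaddr=115: (0,7) not in TLB -> MISS, insert
vaddr=533: (4,1) not in TLB -> MISS, insert
vaddr=173: (1,2) not in TLB -> MISS, insert
vaddr=539: (4,1) in TLB -> HIT
vaddr=169: (1,2) in TLB -> HIT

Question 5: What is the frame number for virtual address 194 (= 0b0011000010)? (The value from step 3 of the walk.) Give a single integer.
Answer: 23

Derivation:
vaddr = 194: l1_idx=1, l2_idx=4
L1[1] = 2; L2[2][4] = 23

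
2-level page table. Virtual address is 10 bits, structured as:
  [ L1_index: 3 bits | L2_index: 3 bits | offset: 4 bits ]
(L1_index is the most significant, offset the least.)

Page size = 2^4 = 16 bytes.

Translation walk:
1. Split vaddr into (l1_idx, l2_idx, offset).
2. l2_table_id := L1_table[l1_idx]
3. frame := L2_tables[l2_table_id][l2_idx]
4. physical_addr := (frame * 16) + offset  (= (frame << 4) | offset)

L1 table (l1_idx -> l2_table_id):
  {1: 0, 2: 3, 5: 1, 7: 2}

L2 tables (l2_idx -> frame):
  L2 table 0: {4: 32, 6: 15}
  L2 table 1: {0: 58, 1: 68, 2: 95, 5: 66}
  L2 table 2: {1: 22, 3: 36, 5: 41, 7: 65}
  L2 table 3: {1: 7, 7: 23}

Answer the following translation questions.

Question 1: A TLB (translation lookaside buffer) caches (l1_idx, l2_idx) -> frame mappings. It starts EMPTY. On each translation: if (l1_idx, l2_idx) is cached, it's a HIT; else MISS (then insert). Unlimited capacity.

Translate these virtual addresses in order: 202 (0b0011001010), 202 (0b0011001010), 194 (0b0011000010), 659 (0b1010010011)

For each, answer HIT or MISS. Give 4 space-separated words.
vaddr=202: (1,4) not in TLB -> MISS, insert
vaddr=202: (1,4) in TLB -> HIT
vaddr=194: (1,4) in TLB -> HIT
vaddr=659: (5,1) not in TLB -> MISS, insert

Answer: MISS HIT HIT MISS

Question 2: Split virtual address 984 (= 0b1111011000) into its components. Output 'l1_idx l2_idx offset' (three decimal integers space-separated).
vaddr = 984 = 0b1111011000
  top 3 bits -> l1_idx = 7
  next 3 bits -> l2_idx = 5
  bottom 4 bits -> offset = 8

Answer: 7 5 8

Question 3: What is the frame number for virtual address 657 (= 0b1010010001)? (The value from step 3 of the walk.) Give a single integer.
Answer: 68

Derivation:
vaddr = 657: l1_idx=5, l2_idx=1
L1[5] = 1; L2[1][1] = 68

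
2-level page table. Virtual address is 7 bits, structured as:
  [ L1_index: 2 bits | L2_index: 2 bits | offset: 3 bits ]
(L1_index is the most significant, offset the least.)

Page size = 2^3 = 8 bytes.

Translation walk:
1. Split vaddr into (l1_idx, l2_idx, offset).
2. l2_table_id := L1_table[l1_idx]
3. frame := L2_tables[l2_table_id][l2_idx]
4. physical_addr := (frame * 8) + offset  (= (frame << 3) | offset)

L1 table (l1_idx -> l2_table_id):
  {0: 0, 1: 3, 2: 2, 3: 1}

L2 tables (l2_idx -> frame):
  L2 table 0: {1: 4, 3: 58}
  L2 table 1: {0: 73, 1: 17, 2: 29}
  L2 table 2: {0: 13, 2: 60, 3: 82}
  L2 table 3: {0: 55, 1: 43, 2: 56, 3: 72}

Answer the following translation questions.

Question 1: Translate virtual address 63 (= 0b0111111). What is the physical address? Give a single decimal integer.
vaddr = 63 = 0b0111111
Split: l1_idx=1, l2_idx=3, offset=7
L1[1] = 3
L2[3][3] = 72
paddr = 72 * 8 + 7 = 583

Answer: 583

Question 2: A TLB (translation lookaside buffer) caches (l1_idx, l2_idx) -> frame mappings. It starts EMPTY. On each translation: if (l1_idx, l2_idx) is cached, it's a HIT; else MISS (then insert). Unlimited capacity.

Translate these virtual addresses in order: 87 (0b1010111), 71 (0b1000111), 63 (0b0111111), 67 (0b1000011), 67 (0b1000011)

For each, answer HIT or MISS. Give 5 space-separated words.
Answer: MISS MISS MISS HIT HIT

Derivation:
vaddr=87: (2,2) not in TLB -> MISS, insert
vaddr=71: (2,0) not in TLB -> MISS, insert
vaddr=63: (1,3) not in TLB -> MISS, insert
vaddr=67: (2,0) in TLB -> HIT
vaddr=67: (2,0) in TLB -> HIT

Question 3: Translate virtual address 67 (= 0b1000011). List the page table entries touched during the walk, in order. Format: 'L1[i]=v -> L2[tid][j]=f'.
vaddr = 67 = 0b1000011
Split: l1_idx=2, l2_idx=0, offset=3

Answer: L1[2]=2 -> L2[2][0]=13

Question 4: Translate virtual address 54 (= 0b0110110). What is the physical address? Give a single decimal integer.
Answer: 454

Derivation:
vaddr = 54 = 0b0110110
Split: l1_idx=1, l2_idx=2, offset=6
L1[1] = 3
L2[3][2] = 56
paddr = 56 * 8 + 6 = 454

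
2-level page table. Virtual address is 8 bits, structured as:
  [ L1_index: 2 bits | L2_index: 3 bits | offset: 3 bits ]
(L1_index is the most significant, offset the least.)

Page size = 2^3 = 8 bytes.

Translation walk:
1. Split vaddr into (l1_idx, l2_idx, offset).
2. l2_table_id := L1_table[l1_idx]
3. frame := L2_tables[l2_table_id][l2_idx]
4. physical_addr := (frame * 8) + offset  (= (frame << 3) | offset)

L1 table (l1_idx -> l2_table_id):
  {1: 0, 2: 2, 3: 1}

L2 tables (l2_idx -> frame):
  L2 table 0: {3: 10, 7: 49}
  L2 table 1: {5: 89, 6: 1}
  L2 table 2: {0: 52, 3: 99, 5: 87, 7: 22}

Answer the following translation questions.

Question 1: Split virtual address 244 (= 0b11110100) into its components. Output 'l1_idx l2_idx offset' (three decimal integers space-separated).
Answer: 3 6 4

Derivation:
vaddr = 244 = 0b11110100
  top 2 bits -> l1_idx = 3
  next 3 bits -> l2_idx = 6
  bottom 3 bits -> offset = 4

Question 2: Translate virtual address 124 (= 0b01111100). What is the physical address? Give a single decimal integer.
Answer: 396

Derivation:
vaddr = 124 = 0b01111100
Split: l1_idx=1, l2_idx=7, offset=4
L1[1] = 0
L2[0][7] = 49
paddr = 49 * 8 + 4 = 396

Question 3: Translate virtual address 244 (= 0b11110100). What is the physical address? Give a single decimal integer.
Answer: 12

Derivation:
vaddr = 244 = 0b11110100
Split: l1_idx=3, l2_idx=6, offset=4
L1[3] = 1
L2[1][6] = 1
paddr = 1 * 8 + 4 = 12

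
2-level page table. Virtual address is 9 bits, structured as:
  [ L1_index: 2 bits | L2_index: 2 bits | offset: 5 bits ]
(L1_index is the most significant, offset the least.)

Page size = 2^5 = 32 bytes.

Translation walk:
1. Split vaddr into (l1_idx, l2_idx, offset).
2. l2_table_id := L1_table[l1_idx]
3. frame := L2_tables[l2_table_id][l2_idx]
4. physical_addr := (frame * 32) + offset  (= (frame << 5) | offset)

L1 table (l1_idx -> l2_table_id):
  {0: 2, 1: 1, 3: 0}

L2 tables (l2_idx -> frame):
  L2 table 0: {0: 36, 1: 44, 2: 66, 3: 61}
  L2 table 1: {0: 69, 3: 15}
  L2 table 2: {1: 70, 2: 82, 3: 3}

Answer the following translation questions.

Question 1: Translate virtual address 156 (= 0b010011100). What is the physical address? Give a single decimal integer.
Answer: 2236

Derivation:
vaddr = 156 = 0b010011100
Split: l1_idx=1, l2_idx=0, offset=28
L1[1] = 1
L2[1][0] = 69
paddr = 69 * 32 + 28 = 2236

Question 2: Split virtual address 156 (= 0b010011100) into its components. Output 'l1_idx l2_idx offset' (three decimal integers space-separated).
vaddr = 156 = 0b010011100
  top 2 bits -> l1_idx = 1
  next 2 bits -> l2_idx = 0
  bottom 5 bits -> offset = 28

Answer: 1 0 28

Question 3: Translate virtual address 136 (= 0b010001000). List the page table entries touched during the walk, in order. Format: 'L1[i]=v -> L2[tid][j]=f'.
vaddr = 136 = 0b010001000
Split: l1_idx=1, l2_idx=0, offset=8

Answer: L1[1]=1 -> L2[1][0]=69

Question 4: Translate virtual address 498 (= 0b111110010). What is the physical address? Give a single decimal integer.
vaddr = 498 = 0b111110010
Split: l1_idx=3, l2_idx=3, offset=18
L1[3] = 0
L2[0][3] = 61
paddr = 61 * 32 + 18 = 1970

Answer: 1970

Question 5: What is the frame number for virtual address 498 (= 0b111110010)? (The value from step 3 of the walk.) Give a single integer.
Answer: 61

Derivation:
vaddr = 498: l1_idx=3, l2_idx=3
L1[3] = 0; L2[0][3] = 61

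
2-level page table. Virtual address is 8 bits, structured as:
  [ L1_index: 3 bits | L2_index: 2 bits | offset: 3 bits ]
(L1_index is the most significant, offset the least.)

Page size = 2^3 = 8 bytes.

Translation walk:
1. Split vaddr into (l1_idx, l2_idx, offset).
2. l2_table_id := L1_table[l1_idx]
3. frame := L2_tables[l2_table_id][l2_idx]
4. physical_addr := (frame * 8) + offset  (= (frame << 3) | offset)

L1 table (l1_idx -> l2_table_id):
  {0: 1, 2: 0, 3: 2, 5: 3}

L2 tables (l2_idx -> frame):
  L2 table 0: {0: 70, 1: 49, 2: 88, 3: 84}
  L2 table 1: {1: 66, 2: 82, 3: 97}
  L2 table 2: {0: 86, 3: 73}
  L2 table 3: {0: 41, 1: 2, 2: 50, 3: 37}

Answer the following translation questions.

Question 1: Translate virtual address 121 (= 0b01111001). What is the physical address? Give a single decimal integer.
vaddr = 121 = 0b01111001
Split: l1_idx=3, l2_idx=3, offset=1
L1[3] = 2
L2[2][3] = 73
paddr = 73 * 8 + 1 = 585

Answer: 585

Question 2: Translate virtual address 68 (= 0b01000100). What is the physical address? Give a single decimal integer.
Answer: 564

Derivation:
vaddr = 68 = 0b01000100
Split: l1_idx=2, l2_idx=0, offset=4
L1[2] = 0
L2[0][0] = 70
paddr = 70 * 8 + 4 = 564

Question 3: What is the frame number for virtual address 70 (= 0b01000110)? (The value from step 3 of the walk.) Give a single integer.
vaddr = 70: l1_idx=2, l2_idx=0
L1[2] = 0; L2[0][0] = 70

Answer: 70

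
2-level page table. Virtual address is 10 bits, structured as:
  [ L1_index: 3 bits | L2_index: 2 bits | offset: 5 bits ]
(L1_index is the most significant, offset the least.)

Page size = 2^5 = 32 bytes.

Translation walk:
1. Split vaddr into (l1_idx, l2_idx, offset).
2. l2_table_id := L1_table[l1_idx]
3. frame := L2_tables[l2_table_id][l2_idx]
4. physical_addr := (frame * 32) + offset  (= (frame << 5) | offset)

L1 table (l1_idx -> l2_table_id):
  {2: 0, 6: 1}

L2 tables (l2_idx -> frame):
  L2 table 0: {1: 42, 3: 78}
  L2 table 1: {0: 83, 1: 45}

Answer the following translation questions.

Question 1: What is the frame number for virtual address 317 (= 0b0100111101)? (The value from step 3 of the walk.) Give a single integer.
Answer: 42

Derivation:
vaddr = 317: l1_idx=2, l2_idx=1
L1[2] = 0; L2[0][1] = 42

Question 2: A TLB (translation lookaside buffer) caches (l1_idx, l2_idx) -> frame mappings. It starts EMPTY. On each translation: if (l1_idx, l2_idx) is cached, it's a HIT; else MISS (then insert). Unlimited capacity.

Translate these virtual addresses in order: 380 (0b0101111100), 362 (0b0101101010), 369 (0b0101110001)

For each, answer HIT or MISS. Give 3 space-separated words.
Answer: MISS HIT HIT

Derivation:
vaddr=380: (2,3) not in TLB -> MISS, insert
vaddr=362: (2,3) in TLB -> HIT
vaddr=369: (2,3) in TLB -> HIT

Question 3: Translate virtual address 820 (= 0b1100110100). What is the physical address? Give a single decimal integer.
vaddr = 820 = 0b1100110100
Split: l1_idx=6, l2_idx=1, offset=20
L1[6] = 1
L2[1][1] = 45
paddr = 45 * 32 + 20 = 1460

Answer: 1460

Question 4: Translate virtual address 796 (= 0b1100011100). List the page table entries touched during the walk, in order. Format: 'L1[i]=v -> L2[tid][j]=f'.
Answer: L1[6]=1 -> L2[1][0]=83

Derivation:
vaddr = 796 = 0b1100011100
Split: l1_idx=6, l2_idx=0, offset=28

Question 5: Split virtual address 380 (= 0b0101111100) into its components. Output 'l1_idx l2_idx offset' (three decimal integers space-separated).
Answer: 2 3 28

Derivation:
vaddr = 380 = 0b0101111100
  top 3 bits -> l1_idx = 2
  next 2 bits -> l2_idx = 3
  bottom 5 bits -> offset = 28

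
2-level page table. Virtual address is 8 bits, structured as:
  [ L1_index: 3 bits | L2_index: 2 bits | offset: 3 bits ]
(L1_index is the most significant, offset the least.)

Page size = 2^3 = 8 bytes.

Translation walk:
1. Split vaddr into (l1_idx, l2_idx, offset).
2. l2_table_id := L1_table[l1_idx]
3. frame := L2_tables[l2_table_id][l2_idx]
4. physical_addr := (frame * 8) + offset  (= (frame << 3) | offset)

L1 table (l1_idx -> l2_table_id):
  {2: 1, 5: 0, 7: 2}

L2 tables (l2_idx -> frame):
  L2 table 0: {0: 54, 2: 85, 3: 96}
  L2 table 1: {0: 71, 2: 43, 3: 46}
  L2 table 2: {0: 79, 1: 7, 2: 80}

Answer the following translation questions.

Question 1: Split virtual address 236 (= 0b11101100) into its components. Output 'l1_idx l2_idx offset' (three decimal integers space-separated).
Answer: 7 1 4

Derivation:
vaddr = 236 = 0b11101100
  top 3 bits -> l1_idx = 7
  next 2 bits -> l2_idx = 1
  bottom 3 bits -> offset = 4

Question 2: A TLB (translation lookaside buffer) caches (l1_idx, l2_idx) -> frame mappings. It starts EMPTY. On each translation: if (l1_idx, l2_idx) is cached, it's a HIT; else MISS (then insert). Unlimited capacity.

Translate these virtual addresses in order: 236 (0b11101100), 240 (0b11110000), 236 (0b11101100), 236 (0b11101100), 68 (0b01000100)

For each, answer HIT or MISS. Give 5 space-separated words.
Answer: MISS MISS HIT HIT MISS

Derivation:
vaddr=236: (7,1) not in TLB -> MISS, insert
vaddr=240: (7,2) not in TLB -> MISS, insert
vaddr=236: (7,1) in TLB -> HIT
vaddr=236: (7,1) in TLB -> HIT
vaddr=68: (2,0) not in TLB -> MISS, insert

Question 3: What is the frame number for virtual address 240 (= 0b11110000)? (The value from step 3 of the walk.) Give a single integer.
Answer: 80

Derivation:
vaddr = 240: l1_idx=7, l2_idx=2
L1[7] = 2; L2[2][2] = 80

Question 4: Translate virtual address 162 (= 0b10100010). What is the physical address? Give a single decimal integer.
Answer: 434

Derivation:
vaddr = 162 = 0b10100010
Split: l1_idx=5, l2_idx=0, offset=2
L1[5] = 0
L2[0][0] = 54
paddr = 54 * 8 + 2 = 434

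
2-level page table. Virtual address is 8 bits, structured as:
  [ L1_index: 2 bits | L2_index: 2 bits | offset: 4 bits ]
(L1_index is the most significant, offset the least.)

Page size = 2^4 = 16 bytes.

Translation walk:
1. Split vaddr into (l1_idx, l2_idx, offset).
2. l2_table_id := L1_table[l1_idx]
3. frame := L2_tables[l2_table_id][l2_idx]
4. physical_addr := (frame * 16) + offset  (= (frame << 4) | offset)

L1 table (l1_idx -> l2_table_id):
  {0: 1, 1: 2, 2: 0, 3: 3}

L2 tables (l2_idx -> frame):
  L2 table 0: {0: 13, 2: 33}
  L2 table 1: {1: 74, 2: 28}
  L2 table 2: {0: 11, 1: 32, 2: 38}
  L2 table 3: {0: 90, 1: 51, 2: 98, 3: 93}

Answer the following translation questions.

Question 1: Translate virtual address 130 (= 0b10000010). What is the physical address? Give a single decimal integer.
vaddr = 130 = 0b10000010
Split: l1_idx=2, l2_idx=0, offset=2
L1[2] = 0
L2[0][0] = 13
paddr = 13 * 16 + 2 = 210

Answer: 210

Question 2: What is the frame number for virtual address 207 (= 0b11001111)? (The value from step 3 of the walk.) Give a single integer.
Answer: 90

Derivation:
vaddr = 207: l1_idx=3, l2_idx=0
L1[3] = 3; L2[3][0] = 90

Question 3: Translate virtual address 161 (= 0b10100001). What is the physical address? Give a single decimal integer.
vaddr = 161 = 0b10100001
Split: l1_idx=2, l2_idx=2, offset=1
L1[2] = 0
L2[0][2] = 33
paddr = 33 * 16 + 1 = 529

Answer: 529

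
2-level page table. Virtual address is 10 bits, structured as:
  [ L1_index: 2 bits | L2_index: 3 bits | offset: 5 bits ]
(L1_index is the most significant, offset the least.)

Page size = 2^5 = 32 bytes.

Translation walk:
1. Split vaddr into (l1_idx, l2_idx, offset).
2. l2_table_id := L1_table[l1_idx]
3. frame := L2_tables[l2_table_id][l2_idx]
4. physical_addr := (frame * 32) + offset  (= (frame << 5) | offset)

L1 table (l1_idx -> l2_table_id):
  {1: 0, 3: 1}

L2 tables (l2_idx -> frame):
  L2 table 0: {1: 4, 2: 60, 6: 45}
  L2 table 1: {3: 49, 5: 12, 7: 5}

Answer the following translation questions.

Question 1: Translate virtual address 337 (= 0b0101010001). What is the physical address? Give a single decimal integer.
vaddr = 337 = 0b0101010001
Split: l1_idx=1, l2_idx=2, offset=17
L1[1] = 0
L2[0][2] = 60
paddr = 60 * 32 + 17 = 1937

Answer: 1937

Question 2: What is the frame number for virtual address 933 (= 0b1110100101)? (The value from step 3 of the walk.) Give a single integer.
Answer: 12

Derivation:
vaddr = 933: l1_idx=3, l2_idx=5
L1[3] = 1; L2[1][5] = 12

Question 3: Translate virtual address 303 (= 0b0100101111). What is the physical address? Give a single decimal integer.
vaddr = 303 = 0b0100101111
Split: l1_idx=1, l2_idx=1, offset=15
L1[1] = 0
L2[0][1] = 4
paddr = 4 * 32 + 15 = 143

Answer: 143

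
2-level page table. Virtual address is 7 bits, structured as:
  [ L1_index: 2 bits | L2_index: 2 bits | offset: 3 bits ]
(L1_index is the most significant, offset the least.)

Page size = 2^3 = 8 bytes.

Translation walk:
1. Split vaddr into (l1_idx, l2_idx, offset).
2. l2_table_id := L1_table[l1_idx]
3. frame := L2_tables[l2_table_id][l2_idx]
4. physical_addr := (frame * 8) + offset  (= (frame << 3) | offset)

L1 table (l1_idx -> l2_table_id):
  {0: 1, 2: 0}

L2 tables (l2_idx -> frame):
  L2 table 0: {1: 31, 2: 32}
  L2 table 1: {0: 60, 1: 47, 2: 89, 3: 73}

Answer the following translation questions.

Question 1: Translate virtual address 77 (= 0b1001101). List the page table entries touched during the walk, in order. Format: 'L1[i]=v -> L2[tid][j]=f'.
vaddr = 77 = 0b1001101
Split: l1_idx=2, l2_idx=1, offset=5

Answer: L1[2]=0 -> L2[0][1]=31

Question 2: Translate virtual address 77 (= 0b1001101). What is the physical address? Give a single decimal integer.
vaddr = 77 = 0b1001101
Split: l1_idx=2, l2_idx=1, offset=5
L1[2] = 0
L2[0][1] = 31
paddr = 31 * 8 + 5 = 253

Answer: 253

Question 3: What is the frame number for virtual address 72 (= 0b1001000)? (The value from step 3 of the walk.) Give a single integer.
Answer: 31

Derivation:
vaddr = 72: l1_idx=2, l2_idx=1
L1[2] = 0; L2[0][1] = 31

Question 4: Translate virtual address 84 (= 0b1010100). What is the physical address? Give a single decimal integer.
vaddr = 84 = 0b1010100
Split: l1_idx=2, l2_idx=2, offset=4
L1[2] = 0
L2[0][2] = 32
paddr = 32 * 8 + 4 = 260

Answer: 260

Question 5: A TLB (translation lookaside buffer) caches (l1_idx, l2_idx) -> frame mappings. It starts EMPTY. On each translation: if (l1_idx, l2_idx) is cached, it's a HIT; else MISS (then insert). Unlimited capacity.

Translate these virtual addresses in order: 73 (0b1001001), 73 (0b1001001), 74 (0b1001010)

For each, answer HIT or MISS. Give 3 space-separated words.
Answer: MISS HIT HIT

Derivation:
vaddr=73: (2,1) not in TLB -> MISS, insert
vaddr=73: (2,1) in TLB -> HIT
vaddr=74: (2,1) in TLB -> HIT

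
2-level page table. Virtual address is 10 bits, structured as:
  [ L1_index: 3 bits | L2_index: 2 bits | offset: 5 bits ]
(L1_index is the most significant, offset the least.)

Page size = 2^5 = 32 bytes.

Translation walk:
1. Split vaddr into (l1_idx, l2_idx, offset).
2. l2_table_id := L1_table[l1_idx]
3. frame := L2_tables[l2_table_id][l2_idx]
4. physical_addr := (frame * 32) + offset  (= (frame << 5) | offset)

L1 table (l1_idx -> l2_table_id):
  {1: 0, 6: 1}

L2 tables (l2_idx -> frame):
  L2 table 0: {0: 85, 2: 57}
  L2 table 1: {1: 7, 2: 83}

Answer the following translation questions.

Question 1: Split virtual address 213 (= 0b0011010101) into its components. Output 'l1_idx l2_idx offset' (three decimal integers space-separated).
vaddr = 213 = 0b0011010101
  top 3 bits -> l1_idx = 1
  next 2 bits -> l2_idx = 2
  bottom 5 bits -> offset = 21

Answer: 1 2 21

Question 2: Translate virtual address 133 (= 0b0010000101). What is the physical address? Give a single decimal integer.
Answer: 2725

Derivation:
vaddr = 133 = 0b0010000101
Split: l1_idx=1, l2_idx=0, offset=5
L1[1] = 0
L2[0][0] = 85
paddr = 85 * 32 + 5 = 2725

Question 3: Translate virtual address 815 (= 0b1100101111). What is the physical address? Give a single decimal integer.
vaddr = 815 = 0b1100101111
Split: l1_idx=6, l2_idx=1, offset=15
L1[6] = 1
L2[1][1] = 7
paddr = 7 * 32 + 15 = 239

Answer: 239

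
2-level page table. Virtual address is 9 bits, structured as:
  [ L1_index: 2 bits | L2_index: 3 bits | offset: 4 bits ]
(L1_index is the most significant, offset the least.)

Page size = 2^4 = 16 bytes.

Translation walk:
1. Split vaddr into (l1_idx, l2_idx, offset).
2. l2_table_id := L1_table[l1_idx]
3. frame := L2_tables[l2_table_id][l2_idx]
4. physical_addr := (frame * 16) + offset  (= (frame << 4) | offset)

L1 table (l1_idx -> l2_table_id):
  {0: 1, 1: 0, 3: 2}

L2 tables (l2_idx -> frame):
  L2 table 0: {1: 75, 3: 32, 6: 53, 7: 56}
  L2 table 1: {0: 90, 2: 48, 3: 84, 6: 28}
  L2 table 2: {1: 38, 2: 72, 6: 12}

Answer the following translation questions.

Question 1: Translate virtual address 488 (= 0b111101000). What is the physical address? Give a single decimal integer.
vaddr = 488 = 0b111101000
Split: l1_idx=3, l2_idx=6, offset=8
L1[3] = 2
L2[2][6] = 12
paddr = 12 * 16 + 8 = 200

Answer: 200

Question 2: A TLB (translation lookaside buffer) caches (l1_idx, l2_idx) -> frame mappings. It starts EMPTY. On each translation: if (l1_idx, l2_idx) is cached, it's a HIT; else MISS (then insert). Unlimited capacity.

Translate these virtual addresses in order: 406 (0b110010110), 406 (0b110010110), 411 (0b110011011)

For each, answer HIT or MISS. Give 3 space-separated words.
vaddr=406: (3,1) not in TLB -> MISS, insert
vaddr=406: (3,1) in TLB -> HIT
vaddr=411: (3,1) in TLB -> HIT

Answer: MISS HIT HIT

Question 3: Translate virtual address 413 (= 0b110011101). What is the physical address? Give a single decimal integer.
Answer: 621

Derivation:
vaddr = 413 = 0b110011101
Split: l1_idx=3, l2_idx=1, offset=13
L1[3] = 2
L2[2][1] = 38
paddr = 38 * 16 + 13 = 621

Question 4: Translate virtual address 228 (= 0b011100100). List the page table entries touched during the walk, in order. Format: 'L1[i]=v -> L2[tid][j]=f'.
vaddr = 228 = 0b011100100
Split: l1_idx=1, l2_idx=6, offset=4

Answer: L1[1]=0 -> L2[0][6]=53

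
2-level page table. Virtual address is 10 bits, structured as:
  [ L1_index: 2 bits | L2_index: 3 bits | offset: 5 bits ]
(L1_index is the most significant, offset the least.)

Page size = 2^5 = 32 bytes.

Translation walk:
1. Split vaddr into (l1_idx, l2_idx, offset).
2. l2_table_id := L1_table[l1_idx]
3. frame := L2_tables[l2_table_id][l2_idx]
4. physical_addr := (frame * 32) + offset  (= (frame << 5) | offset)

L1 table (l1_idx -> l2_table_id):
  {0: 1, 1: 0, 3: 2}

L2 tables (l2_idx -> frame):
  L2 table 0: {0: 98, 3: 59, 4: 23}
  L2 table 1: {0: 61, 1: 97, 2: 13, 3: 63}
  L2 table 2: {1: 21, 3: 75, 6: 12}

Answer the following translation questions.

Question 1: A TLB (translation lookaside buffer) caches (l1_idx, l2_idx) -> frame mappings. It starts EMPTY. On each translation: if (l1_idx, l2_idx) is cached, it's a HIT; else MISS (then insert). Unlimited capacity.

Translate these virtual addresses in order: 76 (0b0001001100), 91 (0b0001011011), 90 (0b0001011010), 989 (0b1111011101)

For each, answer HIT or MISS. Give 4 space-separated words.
vaddr=76: (0,2) not in TLB -> MISS, insert
vaddr=91: (0,2) in TLB -> HIT
vaddr=90: (0,2) in TLB -> HIT
vaddr=989: (3,6) not in TLB -> MISS, insert

Answer: MISS HIT HIT MISS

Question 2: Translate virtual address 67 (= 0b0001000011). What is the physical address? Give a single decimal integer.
Answer: 419

Derivation:
vaddr = 67 = 0b0001000011
Split: l1_idx=0, l2_idx=2, offset=3
L1[0] = 1
L2[1][2] = 13
paddr = 13 * 32 + 3 = 419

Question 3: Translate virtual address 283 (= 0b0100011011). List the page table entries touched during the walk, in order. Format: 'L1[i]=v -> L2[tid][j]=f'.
vaddr = 283 = 0b0100011011
Split: l1_idx=1, l2_idx=0, offset=27

Answer: L1[1]=0 -> L2[0][0]=98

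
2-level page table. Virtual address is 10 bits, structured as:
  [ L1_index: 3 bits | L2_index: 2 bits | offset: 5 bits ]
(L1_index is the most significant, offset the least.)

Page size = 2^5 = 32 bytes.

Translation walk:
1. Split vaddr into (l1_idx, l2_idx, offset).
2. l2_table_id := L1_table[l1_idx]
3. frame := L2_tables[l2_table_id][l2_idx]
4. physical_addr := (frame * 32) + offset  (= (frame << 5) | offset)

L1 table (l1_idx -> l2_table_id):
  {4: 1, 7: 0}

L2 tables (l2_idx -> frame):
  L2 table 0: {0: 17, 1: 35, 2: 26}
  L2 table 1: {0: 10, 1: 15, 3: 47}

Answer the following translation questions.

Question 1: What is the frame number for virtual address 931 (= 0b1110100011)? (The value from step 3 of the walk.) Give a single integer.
vaddr = 931: l1_idx=7, l2_idx=1
L1[7] = 0; L2[0][1] = 35

Answer: 35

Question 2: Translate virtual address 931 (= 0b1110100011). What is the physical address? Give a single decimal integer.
vaddr = 931 = 0b1110100011
Split: l1_idx=7, l2_idx=1, offset=3
L1[7] = 0
L2[0][1] = 35
paddr = 35 * 32 + 3 = 1123

Answer: 1123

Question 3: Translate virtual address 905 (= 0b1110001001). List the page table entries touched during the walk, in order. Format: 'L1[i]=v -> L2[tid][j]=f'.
Answer: L1[7]=0 -> L2[0][0]=17

Derivation:
vaddr = 905 = 0b1110001001
Split: l1_idx=7, l2_idx=0, offset=9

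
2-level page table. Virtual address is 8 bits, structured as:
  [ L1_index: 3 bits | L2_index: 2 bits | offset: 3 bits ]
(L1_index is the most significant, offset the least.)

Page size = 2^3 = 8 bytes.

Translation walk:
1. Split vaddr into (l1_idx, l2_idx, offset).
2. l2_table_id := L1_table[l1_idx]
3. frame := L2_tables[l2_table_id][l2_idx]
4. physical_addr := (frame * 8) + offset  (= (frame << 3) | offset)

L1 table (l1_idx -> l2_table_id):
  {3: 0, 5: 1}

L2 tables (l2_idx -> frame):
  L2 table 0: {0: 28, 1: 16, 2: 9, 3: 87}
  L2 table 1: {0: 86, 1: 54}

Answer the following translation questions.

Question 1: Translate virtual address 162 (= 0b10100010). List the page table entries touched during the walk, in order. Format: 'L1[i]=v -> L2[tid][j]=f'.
vaddr = 162 = 0b10100010
Split: l1_idx=5, l2_idx=0, offset=2

Answer: L1[5]=1 -> L2[1][0]=86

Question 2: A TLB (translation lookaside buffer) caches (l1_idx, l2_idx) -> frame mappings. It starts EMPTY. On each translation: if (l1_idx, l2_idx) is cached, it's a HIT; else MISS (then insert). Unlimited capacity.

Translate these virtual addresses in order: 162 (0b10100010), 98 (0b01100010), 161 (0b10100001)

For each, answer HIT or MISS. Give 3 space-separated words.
Answer: MISS MISS HIT

Derivation:
vaddr=162: (5,0) not in TLB -> MISS, insert
vaddr=98: (3,0) not in TLB -> MISS, insert
vaddr=161: (5,0) in TLB -> HIT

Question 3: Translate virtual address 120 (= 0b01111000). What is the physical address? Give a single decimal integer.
Answer: 696

Derivation:
vaddr = 120 = 0b01111000
Split: l1_idx=3, l2_idx=3, offset=0
L1[3] = 0
L2[0][3] = 87
paddr = 87 * 8 + 0 = 696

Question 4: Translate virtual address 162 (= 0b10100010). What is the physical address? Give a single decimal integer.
vaddr = 162 = 0b10100010
Split: l1_idx=5, l2_idx=0, offset=2
L1[5] = 1
L2[1][0] = 86
paddr = 86 * 8 + 2 = 690

Answer: 690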